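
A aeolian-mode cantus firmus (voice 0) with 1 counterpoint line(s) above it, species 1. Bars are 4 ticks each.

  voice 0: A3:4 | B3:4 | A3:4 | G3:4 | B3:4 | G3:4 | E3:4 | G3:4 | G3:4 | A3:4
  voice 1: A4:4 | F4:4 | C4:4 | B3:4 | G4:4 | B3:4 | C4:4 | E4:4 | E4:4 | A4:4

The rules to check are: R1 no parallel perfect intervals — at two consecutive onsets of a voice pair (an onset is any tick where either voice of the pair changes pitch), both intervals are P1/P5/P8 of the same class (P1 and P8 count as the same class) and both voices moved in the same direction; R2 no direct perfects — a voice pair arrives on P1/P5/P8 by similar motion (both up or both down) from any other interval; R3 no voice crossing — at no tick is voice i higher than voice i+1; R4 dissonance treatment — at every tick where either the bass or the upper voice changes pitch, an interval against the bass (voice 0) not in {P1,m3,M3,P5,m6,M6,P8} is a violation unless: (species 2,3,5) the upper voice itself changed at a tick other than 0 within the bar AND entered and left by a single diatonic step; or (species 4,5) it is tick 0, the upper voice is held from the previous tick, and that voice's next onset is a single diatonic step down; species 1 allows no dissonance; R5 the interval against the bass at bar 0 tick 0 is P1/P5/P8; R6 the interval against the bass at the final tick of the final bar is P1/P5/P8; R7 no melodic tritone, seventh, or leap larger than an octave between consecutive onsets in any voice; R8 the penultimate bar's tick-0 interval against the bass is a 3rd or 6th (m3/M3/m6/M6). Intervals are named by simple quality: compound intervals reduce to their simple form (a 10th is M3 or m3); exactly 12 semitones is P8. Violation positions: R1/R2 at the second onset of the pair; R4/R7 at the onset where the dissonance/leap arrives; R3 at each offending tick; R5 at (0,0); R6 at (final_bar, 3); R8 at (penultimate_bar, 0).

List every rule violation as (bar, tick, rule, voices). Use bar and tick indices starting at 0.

(1, 0, R4, (0, 1))
(9, 0, R2, (0, 1))

bar 0: v0=A3 v1=A4 downbeat P8
bar 1: v0=B3 v1=F4 downbeat TT
bar 2: v0=A3 v1=C4 downbeat m3
bar 3: v0=G3 v1=B3 downbeat M3
bar 4: v0=B3 v1=G4 downbeat m6
bar 5: v0=G3 v1=B3 downbeat M3
bar 6: v0=E3 v1=C4 downbeat m6
bar 7: v0=G3 v1=E4 downbeat M6
bar 8: v0=G3 v1=E4 downbeat M6
bar 9: v0=A3 v1=A4 downbeat P8
  -> R4 @ bar 1 tick 0 v(0, 1): B3/F4 TT untreated
  -> R2 @ bar 9 tick 0 v(0, 1): G3/E4 M6 -> A3/A4 P8 similar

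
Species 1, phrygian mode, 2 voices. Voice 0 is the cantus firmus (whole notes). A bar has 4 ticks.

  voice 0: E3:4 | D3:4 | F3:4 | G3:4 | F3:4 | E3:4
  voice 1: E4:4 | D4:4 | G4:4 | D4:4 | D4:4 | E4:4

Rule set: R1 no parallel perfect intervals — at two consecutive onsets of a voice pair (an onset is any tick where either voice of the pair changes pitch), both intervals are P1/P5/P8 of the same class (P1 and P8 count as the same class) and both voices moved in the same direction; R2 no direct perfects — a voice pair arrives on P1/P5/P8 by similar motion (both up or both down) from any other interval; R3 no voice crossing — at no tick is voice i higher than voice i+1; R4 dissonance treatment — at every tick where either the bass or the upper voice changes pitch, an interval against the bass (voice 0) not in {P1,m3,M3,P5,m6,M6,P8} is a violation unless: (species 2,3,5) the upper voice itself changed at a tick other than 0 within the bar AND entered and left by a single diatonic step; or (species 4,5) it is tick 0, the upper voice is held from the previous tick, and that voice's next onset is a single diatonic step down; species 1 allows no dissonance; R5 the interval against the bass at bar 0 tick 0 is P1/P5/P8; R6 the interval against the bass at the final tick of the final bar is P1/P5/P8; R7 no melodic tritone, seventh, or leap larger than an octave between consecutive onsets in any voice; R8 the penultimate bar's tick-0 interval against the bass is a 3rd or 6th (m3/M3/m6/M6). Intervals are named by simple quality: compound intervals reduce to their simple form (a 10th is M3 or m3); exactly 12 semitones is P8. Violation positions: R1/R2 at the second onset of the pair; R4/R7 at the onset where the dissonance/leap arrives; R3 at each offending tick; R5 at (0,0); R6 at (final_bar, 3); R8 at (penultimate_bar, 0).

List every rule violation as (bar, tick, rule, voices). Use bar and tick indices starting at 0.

(1, 0, R1, (0, 1))
(2, 0, R4, (0, 1))

bar 0: v0=E3 v1=E4 downbeat P8
bar 1: v0=D3 v1=D4 downbeat P8
bar 2: v0=F3 v1=G4 downbeat M2
bar 3: v0=G3 v1=D4 downbeat P5
bar 4: v0=F3 v1=D4 downbeat M6
bar 5: v0=E3 v1=E4 downbeat P8
  -> R1 @ bar 1 tick 0 v(0, 1): E3/E4 P8 -> D3/D4 P8 similar
  -> R4 @ bar 2 tick 0 v(0, 1): F3/G4 M2 untreated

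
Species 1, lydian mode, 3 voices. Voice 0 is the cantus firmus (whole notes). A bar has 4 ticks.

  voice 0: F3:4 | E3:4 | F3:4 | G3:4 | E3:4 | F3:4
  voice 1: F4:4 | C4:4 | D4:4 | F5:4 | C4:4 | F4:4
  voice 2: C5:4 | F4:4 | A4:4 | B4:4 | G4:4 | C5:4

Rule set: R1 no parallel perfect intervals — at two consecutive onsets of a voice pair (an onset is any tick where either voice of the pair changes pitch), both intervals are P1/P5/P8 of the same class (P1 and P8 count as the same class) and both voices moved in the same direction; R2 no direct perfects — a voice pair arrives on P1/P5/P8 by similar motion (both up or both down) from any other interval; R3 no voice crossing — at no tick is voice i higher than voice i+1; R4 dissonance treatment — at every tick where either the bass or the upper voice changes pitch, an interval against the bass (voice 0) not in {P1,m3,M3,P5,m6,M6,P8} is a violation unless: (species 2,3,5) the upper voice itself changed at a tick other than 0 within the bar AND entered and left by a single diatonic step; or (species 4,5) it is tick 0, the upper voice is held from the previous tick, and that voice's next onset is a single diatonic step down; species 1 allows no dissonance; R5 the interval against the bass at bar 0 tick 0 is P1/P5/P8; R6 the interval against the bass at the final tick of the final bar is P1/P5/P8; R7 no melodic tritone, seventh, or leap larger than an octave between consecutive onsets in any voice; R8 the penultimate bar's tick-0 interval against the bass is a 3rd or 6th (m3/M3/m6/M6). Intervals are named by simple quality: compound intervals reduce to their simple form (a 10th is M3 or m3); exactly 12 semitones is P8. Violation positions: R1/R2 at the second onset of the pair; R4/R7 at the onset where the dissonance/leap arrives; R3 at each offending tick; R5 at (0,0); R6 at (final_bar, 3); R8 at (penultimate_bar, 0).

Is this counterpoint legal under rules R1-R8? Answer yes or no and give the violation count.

bar 0: v0=F3 v1=F4 v2=C5 (P5)
bar 1: v0=E3 v1=C4 v2=F4 (m2)
bar 2: v0=F3 v1=D4 v2=A4 (M3)
bar 3: v0=G3 v1=F5 v2=B4 (M3)
bar 4: v0=E3 v1=C4 v2=G4 (m3)
bar 5: v0=F3 v1=F4 v2=C5 (P5)
  R4 @ bar1.0: E3/F4 m2 untreated
  R2 @ bar2.0: C4/F4 P4 -> D4/A4 P5 similar
  R3 @ bar3.0: F5 above B4
  R4 @ bar3.0: G3/F5 m7 untreated
  R7 @ bar3.0: D4->F5 leap 15st
  R3 @ bar3.1: F5 above B4
  R3 @ bar3.2: F5 above B4
  R3 @ bar3.3: F5 above B4
  R2 @ bar4.0: F5/B4 TT -> C4/G4 P5 similar
  R7 @ bar4.0: F5->C4 leap 17st
  R1 @ bar5.0: C4/G4 P5 -> F4/C5 P5 similar
  R2 @ bar5.0: E3/C4 m6 -> F3/F4 P8 similar
  R2 @ bar5.0: E3/G4 m3 -> F3/C5 P5 similar

No (13 violations)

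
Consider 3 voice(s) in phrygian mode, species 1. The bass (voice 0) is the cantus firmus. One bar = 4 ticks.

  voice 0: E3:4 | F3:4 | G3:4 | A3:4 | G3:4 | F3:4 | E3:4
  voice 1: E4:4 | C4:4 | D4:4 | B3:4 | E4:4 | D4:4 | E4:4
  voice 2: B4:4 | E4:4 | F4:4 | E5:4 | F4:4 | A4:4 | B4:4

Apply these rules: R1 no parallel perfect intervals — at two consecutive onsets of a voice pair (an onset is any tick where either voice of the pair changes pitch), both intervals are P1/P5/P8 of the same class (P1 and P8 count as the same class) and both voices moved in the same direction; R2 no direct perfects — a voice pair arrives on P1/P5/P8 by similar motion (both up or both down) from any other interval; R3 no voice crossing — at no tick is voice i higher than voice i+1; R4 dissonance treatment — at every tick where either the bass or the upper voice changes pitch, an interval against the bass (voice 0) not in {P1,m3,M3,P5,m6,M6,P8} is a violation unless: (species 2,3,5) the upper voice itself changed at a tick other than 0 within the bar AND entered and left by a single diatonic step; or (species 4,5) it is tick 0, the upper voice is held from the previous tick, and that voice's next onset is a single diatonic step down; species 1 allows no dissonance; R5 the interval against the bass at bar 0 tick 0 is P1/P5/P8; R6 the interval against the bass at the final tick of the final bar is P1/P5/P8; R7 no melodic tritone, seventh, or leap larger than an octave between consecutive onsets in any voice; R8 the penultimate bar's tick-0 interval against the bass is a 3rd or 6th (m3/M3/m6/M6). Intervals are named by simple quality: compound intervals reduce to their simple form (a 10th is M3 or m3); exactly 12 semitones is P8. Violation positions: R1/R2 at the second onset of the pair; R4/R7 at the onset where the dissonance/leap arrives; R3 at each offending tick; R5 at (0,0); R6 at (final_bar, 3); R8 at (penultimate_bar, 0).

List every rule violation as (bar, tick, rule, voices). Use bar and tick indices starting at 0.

(1, 0, R4, (0, 2))
(2, 0, R1, (0, 1))
(2, 0, R4, (0, 2))
(3, 0, R2, (0, 2))
(3, 0, R4, (0, 1))
(3, 0, R7, (2,))
(4, 0, R4, (0, 2))
(4, 0, R7, (2,))
(6, 0, R1, (1, 2))

bar 0: v0=E3 v1=E4 v2=B4 downbeat P5
bar 1: v0=F3 v1=C4 v2=E4 downbeat M7
bar 2: v0=G3 v1=D4 v2=F4 downbeat m7
bar 3: v0=A3 v1=B3 v2=E5 downbeat P5
bar 4: v0=G3 v1=E4 v2=F4 downbeat m7
bar 5: v0=F3 v1=D4 v2=A4 downbeat M3
bar 6: v0=E3 v1=E4 v2=B4 downbeat P5
  -> R4 @ bar 1 tick 0 v(0, 2): F3/E4 M7 untreated
  -> R1 @ bar 2 tick 0 v(0, 1): F3/C4 P5 -> G3/D4 P5 similar
  -> R4 @ bar 2 tick 0 v(0, 2): G3/F4 m7 untreated
  -> R2 @ bar 3 tick 0 v(0, 2): G3/F4 m7 -> A3/E5 P5 similar
  -> R4 @ bar 3 tick 0 v(0, 1): A3/B3 M2 untreated
  -> R7 @ bar 3 tick 0 v(2,): F4->E5 leap 11st
  -> R4 @ bar 4 tick 0 v(0, 2): G3/F4 m7 untreated
  -> R7 @ bar 4 tick 0 v(2,): E5->F4 leap 11st
  -> R1 @ bar 6 tick 0 v(1, 2): D4/A4 P5 -> E4/B4 P5 similar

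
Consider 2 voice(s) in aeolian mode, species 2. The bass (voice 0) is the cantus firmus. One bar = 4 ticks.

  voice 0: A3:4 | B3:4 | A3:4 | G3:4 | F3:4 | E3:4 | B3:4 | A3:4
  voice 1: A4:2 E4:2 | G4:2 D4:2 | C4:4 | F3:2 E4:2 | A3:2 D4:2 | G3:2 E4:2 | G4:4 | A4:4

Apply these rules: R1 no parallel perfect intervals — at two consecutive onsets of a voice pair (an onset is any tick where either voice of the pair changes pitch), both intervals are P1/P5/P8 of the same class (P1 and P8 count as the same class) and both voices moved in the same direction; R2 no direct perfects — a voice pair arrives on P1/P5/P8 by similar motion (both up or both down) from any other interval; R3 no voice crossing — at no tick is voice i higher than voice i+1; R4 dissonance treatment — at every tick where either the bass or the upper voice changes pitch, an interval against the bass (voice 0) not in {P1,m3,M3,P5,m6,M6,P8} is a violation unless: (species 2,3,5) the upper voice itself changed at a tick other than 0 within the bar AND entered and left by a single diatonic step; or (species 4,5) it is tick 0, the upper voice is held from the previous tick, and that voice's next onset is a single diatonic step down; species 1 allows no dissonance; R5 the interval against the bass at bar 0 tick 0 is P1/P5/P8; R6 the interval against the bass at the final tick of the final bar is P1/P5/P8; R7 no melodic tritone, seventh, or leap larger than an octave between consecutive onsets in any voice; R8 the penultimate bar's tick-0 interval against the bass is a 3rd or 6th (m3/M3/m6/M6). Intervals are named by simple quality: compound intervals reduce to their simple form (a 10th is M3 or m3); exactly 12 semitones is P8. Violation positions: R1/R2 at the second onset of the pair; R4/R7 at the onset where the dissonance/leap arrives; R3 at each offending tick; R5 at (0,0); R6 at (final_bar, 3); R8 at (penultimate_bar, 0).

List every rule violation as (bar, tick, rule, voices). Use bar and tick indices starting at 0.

bar 0: v0=A3 v1=A4 downbeat P8
bar 1: v0=B3 v1=G4 downbeat m6
bar 2: v0=A3 v1=C4 downbeat m3
bar 3: v0=G3 v1=F3 downbeat M2
bar 4: v0=F3 v1=A3 downbeat M3
bar 5: v0=E3 v1=G3 downbeat m3
bar 6: v0=B3 v1=G4 downbeat m6
bar 7: v0=A3 v1=A4 downbeat P8
  -> R3 @ bar 3 tick 0 v(0, 1): G3 above F3
  -> R4 @ bar 3 tick 0 v(0, 1): G3/F3 M2 untreated
  -> R3 @ bar 3 tick 1 v(0, 1): G3 above F3
  -> R7 @ bar 3 tick 2 v(1,): F3->E4 leap 11st

(3, 0, R3, (0, 1))
(3, 0, R4, (0, 1))
(3, 1, R3, (0, 1))
(3, 2, R7, (1,))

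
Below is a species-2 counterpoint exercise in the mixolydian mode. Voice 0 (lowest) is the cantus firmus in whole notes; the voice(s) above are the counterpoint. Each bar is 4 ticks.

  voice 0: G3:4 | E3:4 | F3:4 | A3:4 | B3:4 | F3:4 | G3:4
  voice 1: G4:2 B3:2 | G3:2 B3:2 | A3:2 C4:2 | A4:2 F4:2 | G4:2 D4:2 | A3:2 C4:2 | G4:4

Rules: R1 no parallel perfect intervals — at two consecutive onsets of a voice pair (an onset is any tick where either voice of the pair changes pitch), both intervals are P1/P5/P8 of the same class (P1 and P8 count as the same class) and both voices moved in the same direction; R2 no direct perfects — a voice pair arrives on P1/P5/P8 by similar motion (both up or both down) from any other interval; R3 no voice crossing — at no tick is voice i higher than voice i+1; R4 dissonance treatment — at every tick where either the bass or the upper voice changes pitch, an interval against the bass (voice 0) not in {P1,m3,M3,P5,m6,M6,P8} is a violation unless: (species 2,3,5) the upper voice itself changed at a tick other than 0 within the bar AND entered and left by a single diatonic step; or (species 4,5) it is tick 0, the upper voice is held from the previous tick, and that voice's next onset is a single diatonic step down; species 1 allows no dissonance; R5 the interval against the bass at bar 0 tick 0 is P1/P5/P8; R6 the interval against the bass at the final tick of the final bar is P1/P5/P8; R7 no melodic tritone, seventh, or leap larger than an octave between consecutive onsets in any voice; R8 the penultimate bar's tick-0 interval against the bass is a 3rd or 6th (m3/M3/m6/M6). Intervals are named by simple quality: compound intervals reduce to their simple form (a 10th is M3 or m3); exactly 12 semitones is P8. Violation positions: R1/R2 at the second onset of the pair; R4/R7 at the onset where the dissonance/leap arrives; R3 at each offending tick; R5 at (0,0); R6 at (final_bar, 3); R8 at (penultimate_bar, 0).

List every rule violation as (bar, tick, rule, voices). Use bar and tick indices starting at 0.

(3, 0, R2, (0, 1))
(5, 0, R7, (0,))
(6, 0, R2, (0, 1))

bar 0: v0=G3 v1=G4 downbeat P8
bar 1: v0=E3 v1=G3 downbeat m3
bar 2: v0=F3 v1=A3 downbeat M3
bar 3: v0=A3 v1=A4 downbeat P8
bar 4: v0=B3 v1=G4 downbeat m6
bar 5: v0=F3 v1=A3 downbeat M3
bar 6: v0=G3 v1=G4 downbeat P8
  -> R2 @ bar 3 tick 0 v(0, 1): F3/C4 P5 -> A3/A4 P8 similar
  -> R7 @ bar 5 tick 0 v(0,): B3->F3 leap 6st
  -> R2 @ bar 6 tick 0 v(0, 1): F3/C4 P5 -> G3/G4 P8 similar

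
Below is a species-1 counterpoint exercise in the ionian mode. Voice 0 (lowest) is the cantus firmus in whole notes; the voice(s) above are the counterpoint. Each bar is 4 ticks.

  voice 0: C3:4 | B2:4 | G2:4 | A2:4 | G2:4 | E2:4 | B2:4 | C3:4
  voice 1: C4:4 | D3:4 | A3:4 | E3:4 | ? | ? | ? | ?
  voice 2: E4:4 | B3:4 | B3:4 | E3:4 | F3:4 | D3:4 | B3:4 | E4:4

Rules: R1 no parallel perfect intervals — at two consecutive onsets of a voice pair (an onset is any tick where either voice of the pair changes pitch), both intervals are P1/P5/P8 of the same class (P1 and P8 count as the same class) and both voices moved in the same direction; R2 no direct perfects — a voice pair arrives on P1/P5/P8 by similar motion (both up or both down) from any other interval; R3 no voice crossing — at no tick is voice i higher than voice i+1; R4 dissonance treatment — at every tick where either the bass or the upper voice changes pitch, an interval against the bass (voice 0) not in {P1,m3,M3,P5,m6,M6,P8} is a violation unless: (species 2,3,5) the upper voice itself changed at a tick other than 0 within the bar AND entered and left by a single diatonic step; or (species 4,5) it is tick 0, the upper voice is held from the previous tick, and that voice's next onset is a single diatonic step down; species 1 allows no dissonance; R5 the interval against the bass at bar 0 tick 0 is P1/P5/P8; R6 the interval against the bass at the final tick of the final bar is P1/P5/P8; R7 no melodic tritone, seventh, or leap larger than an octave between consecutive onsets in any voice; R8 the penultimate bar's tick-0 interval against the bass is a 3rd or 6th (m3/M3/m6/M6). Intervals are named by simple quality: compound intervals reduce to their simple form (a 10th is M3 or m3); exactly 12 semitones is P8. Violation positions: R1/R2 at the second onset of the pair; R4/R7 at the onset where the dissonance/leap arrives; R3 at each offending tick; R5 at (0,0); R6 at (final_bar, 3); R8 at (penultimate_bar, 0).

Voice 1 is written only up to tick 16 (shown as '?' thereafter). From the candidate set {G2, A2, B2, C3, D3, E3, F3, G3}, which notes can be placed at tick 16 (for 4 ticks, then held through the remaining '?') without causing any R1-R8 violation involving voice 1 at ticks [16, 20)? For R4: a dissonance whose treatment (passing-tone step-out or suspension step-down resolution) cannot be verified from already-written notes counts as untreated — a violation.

{B2, E3}

G2: violates R2
A2: violates R4
B2: legal
C3: violates R4
D3: violates R1
E3: legal
F3: violates R1,R4
G3: violates R3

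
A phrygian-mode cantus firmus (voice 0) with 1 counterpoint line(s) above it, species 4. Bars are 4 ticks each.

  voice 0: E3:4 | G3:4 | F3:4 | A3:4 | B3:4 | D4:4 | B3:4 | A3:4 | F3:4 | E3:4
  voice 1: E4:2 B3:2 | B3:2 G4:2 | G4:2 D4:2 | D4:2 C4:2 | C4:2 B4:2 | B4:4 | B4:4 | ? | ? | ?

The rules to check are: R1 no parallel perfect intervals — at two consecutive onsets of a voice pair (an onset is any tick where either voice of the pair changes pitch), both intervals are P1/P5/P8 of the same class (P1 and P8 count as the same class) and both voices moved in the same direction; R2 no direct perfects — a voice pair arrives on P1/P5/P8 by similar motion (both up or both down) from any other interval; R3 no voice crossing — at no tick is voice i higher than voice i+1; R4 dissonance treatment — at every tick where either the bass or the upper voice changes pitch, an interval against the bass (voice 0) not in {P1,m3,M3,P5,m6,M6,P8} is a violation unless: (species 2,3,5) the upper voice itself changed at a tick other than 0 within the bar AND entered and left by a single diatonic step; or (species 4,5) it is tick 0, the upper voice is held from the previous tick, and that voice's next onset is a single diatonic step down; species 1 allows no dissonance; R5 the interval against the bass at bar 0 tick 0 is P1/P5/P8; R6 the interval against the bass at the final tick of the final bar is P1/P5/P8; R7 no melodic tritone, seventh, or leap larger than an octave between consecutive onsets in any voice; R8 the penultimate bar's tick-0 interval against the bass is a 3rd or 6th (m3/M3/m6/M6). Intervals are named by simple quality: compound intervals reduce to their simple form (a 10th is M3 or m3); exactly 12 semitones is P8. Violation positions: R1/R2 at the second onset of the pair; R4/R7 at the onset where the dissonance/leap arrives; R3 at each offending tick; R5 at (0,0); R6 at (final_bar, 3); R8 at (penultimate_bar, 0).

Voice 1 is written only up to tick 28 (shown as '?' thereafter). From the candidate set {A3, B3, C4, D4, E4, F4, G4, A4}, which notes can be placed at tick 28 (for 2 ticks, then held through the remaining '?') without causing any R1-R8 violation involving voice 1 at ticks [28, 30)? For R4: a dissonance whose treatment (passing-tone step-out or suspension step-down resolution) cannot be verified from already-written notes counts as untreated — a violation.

{}

A3: violates R1,R7
B3: violates R4
C4: violates R7
D4: violates R4
E4: violates R2
F4: violates R7
G4: violates R4
A4: violates R1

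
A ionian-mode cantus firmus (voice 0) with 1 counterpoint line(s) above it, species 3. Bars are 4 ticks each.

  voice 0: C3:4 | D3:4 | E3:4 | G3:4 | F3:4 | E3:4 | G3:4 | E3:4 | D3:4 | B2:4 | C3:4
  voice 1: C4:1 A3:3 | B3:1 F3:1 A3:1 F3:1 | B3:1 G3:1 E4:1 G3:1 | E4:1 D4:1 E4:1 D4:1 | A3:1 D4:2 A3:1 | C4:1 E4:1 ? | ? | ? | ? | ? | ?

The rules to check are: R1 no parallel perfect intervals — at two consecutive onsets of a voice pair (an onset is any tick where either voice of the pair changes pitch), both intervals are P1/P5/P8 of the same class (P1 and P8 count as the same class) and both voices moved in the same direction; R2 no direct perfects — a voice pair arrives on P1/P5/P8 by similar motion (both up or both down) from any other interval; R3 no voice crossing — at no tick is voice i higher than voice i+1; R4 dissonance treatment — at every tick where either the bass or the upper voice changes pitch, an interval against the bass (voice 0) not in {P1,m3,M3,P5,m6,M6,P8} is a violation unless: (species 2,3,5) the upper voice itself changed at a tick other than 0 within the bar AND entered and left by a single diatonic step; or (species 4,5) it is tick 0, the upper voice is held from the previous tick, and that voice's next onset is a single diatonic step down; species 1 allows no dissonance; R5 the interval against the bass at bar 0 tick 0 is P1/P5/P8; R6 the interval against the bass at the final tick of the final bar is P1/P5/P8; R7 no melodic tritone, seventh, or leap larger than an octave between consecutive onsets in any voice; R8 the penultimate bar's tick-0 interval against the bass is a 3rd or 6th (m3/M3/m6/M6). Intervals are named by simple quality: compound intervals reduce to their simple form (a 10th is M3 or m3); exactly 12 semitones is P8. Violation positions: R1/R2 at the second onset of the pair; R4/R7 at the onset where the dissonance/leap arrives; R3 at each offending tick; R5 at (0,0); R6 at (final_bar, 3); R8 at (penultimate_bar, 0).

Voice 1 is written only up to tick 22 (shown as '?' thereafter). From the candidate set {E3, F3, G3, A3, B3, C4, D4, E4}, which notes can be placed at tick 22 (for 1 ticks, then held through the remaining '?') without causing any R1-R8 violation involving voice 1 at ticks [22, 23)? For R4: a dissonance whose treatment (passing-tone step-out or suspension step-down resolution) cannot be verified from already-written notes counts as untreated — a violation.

E3: legal
F3: violates R4,R7
G3: legal
A3: violates R4
B3: legal
C4: legal
D4: violates R4
E4: legal

{B3, C4, E3, E4, G3}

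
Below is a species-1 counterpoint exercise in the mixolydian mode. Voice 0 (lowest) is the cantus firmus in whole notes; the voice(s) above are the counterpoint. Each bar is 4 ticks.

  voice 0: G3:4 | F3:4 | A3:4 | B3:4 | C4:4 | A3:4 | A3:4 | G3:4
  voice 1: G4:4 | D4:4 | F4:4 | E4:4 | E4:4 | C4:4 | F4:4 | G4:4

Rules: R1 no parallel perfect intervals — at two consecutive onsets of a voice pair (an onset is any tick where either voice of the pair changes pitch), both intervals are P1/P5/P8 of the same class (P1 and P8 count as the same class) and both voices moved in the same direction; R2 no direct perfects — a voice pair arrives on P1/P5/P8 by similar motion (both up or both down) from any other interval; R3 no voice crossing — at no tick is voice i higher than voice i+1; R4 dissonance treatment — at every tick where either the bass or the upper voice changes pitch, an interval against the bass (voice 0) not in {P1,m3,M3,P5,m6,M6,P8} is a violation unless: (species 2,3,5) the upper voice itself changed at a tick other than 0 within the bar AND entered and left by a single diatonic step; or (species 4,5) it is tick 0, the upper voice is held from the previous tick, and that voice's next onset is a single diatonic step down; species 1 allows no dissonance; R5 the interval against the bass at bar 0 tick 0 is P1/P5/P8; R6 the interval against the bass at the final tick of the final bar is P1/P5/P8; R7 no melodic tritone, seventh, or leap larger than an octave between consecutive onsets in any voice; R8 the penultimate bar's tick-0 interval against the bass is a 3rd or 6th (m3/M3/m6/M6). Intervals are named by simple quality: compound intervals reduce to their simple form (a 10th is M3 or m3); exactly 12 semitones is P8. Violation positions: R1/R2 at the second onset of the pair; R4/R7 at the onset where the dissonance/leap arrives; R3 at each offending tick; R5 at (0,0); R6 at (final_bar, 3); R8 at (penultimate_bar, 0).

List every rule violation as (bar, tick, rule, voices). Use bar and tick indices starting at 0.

(3, 0, R4, (0, 1))

bar 0: v0=G3 v1=G4 downbeat P8
bar 1: v0=F3 v1=D4 downbeat M6
bar 2: v0=A3 v1=F4 downbeat m6
bar 3: v0=B3 v1=E4 downbeat P4
bar 4: v0=C4 v1=E4 downbeat M3
bar 5: v0=A3 v1=C4 downbeat m3
bar 6: v0=A3 v1=F4 downbeat m6
bar 7: v0=G3 v1=G4 downbeat P8
  -> R4 @ bar 3 tick 0 v(0, 1): B3/E4 P4 untreated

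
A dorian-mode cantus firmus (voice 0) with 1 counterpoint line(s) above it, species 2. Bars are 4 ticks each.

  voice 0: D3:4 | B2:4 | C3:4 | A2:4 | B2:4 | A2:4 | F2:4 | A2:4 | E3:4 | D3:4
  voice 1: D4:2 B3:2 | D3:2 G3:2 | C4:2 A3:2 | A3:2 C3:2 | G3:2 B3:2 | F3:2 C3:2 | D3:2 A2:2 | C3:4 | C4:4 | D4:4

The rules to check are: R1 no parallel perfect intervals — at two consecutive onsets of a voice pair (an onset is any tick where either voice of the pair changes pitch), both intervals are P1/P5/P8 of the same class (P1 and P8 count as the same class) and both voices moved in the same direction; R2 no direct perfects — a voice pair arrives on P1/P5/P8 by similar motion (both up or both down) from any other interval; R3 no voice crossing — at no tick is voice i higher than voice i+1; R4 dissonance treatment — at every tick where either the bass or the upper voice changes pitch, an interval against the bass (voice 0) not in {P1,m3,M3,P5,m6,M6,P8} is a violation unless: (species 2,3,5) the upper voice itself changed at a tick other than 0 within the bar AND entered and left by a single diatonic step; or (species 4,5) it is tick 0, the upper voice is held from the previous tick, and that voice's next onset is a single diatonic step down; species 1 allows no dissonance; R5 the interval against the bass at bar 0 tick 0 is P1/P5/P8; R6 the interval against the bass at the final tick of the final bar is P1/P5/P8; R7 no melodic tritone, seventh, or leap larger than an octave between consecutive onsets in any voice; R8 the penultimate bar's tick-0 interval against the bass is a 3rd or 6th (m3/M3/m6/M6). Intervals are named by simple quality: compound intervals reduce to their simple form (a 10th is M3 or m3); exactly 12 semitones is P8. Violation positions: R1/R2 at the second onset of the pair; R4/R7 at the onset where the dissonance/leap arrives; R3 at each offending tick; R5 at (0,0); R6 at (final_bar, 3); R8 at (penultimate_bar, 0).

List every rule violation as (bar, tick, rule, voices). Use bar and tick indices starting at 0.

(2, 0, R2, (0, 1))
(5, 0, R7, (1,))

bar 0: v0=D3 v1=D4 downbeat P8
bar 1: v0=B2 v1=D3 downbeat m3
bar 2: v0=C3 v1=C4 downbeat P8
bar 3: v0=A2 v1=A3 downbeat P8
bar 4: v0=B2 v1=G3 downbeat m6
bar 5: v0=A2 v1=F3 downbeat m6
bar 6: v0=F2 v1=D3 downbeat M6
bar 7: v0=A2 v1=C3 downbeat m3
bar 8: v0=E3 v1=C4 downbeat m6
bar 9: v0=D3 v1=D4 downbeat P8
  -> R2 @ bar 2 tick 0 v(0, 1): B2/G3 m6 -> C3/C4 P8 similar
  -> R7 @ bar 5 tick 0 v(1,): B3->F3 leap 6st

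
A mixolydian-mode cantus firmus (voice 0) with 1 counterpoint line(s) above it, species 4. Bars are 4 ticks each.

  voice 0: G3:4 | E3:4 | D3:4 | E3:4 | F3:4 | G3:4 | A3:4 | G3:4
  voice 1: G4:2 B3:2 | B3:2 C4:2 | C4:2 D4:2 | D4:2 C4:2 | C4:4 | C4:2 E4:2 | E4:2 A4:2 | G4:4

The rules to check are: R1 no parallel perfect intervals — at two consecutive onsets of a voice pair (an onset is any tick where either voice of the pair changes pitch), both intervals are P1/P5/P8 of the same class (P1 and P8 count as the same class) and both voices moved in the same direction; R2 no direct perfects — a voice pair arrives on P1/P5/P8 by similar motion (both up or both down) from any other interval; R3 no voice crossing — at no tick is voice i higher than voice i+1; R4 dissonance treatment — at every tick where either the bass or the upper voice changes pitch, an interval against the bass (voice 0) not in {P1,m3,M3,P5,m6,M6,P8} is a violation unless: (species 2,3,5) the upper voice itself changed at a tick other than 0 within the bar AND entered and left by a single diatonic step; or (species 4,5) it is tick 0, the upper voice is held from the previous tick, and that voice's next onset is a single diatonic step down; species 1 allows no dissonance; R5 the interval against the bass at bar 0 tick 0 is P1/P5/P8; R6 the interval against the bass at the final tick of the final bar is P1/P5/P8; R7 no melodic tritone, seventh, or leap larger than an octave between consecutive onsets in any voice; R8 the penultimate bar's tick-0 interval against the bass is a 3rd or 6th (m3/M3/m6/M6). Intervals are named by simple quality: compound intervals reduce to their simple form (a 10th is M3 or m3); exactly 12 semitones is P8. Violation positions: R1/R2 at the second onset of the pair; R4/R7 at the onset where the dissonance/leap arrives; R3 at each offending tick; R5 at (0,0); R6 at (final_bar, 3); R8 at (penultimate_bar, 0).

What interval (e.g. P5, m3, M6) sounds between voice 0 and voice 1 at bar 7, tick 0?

P8

voice 0=G3 voice 1=G4 -> P8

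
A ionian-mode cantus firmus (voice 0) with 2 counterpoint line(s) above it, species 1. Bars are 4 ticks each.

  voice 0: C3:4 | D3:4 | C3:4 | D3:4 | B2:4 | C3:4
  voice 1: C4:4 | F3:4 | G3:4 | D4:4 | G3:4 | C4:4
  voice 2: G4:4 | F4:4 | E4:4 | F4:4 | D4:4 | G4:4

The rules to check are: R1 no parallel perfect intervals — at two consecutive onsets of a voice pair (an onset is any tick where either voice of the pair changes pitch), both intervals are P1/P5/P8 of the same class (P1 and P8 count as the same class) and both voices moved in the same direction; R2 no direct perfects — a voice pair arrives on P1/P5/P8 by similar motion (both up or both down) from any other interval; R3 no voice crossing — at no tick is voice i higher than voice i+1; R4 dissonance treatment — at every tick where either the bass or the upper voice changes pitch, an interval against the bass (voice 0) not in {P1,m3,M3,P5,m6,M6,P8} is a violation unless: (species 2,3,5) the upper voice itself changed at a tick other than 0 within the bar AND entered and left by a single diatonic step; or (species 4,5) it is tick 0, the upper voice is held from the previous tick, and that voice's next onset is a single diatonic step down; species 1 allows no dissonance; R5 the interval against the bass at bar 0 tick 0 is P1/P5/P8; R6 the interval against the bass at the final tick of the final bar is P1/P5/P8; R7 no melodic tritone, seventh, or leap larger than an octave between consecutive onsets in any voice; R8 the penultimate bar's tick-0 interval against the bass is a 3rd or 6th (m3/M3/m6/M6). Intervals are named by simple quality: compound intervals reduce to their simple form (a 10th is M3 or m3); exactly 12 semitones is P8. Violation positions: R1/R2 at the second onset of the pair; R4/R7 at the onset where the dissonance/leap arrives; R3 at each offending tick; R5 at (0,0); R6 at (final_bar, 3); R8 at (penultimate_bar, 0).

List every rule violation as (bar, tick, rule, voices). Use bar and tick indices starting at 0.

(1, 0, R2, (1, 2))
(3, 0, R2, (0, 1))
(4, 0, R2, (1, 2))
(5, 0, R1, (1, 2))
(5, 0, R2, (0, 1))
(5, 0, R2, (0, 2))

bar 0: v0=C3 v1=C4 v2=G4 downbeat P5
bar 1: v0=D3 v1=F3 v2=F4 downbeat m3
bar 2: v0=C3 v1=G3 v2=E4 downbeat M3
bar 3: v0=D3 v1=D4 v2=F4 downbeat m3
bar 4: v0=B2 v1=G3 v2=D4 downbeat m3
bar 5: v0=C3 v1=C4 v2=G4 downbeat P5
  -> R2 @ bar 1 tick 0 v(1, 2): C4/G4 P5 -> F3/F4 P8 similar
  -> R2 @ bar 3 tick 0 v(0, 1): C3/G3 P5 -> D3/D4 P8 similar
  -> R2 @ bar 4 tick 0 v(1, 2): D4/F4 m3 -> G3/D4 P5 similar
  -> R1 @ bar 5 tick 0 v(1, 2): G3/D4 P5 -> C4/G4 P5 similar
  -> R2 @ bar 5 tick 0 v(0, 1): B2/G3 m6 -> C3/C4 P8 similar
  -> R2 @ bar 5 tick 0 v(0, 2): B2/D4 m3 -> C3/G4 P5 similar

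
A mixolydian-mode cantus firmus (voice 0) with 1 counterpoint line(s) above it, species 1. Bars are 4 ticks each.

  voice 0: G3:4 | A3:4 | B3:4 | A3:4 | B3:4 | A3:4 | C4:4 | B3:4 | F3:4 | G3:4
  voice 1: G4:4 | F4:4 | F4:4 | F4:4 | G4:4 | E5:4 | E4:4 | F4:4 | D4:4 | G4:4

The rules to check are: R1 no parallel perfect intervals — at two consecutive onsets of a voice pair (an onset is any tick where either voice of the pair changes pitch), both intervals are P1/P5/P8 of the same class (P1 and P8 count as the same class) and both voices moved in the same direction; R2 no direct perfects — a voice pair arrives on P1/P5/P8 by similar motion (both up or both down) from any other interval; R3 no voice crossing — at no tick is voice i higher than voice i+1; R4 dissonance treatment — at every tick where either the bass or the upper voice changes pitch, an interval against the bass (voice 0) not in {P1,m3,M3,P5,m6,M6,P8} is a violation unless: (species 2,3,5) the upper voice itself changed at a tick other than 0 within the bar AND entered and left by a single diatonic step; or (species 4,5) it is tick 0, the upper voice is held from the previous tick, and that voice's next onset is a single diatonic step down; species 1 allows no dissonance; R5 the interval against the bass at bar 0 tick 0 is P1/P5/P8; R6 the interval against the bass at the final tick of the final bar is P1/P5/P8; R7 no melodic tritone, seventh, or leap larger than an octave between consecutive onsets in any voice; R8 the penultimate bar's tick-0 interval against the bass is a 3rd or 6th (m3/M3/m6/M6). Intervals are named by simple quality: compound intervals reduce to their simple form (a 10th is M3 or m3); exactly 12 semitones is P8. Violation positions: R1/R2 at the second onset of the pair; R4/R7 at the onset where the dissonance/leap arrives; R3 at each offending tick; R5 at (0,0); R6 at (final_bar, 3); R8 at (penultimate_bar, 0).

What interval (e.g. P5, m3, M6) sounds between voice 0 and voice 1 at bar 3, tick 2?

m6

voice 0=A3 voice 1=F4 -> m6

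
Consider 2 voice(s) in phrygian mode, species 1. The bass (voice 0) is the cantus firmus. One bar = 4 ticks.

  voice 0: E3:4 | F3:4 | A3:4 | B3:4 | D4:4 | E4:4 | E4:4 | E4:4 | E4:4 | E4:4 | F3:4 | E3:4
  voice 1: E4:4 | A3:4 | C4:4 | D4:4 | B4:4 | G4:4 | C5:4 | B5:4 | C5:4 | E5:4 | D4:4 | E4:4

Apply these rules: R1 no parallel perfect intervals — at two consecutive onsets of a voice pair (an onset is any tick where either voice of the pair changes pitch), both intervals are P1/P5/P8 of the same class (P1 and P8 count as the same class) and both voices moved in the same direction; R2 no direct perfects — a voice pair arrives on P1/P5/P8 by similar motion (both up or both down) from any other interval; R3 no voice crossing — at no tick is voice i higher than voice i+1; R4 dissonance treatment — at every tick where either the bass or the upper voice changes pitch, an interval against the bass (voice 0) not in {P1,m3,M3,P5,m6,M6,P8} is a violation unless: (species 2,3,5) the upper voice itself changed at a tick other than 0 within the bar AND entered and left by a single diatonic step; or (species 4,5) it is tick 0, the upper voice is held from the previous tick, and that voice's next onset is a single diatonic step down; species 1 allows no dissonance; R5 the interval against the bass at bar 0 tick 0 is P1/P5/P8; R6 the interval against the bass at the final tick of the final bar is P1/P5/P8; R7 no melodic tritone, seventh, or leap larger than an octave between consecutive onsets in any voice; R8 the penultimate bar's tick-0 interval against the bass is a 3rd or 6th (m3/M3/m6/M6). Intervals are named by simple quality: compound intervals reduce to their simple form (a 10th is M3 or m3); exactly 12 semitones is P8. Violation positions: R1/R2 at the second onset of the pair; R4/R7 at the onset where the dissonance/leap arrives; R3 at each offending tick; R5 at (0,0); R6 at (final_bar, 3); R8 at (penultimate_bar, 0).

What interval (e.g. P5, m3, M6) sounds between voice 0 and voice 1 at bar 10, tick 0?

M6

voice 0=F3 voice 1=D4 -> M6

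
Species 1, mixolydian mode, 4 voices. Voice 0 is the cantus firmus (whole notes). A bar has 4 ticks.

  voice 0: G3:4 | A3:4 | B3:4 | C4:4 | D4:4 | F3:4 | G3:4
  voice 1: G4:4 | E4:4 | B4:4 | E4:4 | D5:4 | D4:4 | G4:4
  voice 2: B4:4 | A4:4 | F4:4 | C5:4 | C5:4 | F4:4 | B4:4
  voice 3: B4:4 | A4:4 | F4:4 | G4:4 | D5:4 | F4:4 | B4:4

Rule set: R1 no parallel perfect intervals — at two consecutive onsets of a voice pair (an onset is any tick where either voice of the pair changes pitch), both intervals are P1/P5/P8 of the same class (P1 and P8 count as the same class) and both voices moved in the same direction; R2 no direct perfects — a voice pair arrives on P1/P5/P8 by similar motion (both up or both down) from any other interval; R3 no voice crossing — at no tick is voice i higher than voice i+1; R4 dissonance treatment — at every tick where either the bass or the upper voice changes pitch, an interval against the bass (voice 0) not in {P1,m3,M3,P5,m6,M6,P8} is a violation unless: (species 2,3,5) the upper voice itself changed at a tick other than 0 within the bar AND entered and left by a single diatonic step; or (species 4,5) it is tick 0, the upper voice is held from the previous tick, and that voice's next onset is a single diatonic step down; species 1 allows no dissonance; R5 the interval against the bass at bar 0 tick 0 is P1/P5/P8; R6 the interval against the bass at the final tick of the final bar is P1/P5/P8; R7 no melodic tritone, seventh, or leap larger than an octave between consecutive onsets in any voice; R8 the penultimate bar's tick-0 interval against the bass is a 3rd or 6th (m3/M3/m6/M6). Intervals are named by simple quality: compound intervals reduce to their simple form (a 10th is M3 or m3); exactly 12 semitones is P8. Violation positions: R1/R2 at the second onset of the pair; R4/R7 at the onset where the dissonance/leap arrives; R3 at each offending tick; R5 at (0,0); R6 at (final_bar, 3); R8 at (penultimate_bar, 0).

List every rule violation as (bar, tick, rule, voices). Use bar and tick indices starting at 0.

(0, 0, R5, (0, 2))
(0, 0, R5, (0, 3))
(1, 0, R1, (2, 3))
(2, 0, R1, (2, 3))
(2, 0, R2, (0, 1))
(2, 0, R3, (1, 2))
(2, 0, R4, (0, 2))
(2, 0, R4, (0, 3))
(2, 1, R3, (1, 2))
(2, 2, R3, (1, 2))
(2, 3, R3, (1, 2))
(3, 0, R2, (0, 2))
(3, 0, R2, (0, 3))
(3, 0, R3, (2, 3))
(3, 1, R3, (2, 3))
(3, 2, R3, (2, 3))
(3, 3, R3, (2, 3))
(4, 0, R2, (0, 1))
(4, 0, R2, (0, 3))
(4, 0, R2, (1, 3))
(4, 0, R3, (1, 2))
(4, 0, R4, (0, 2))
(4, 0, R7, (1,))
(4, 1, R3, (1, 2))
(4, 2, R3, (1, 2))
(4, 3, R3, (1, 2))
(5, 0, R1, (0, 3))
(5, 0, R2, (0, 2))
(5, 0, R2, (2, 3))
(5, 0, R8, (0, 2))
(5, 0, R8, (0, 3))
(6, 0, R1, (2, 3))
(6, 0, R2, (0, 1))
(6, 0, R7, (2,))
(6, 0, R7, (3,))
(6, 3, R6, (0, 2))
(6, 3, R6, (0, 3))

bar 0: v0=G3 v1=G4 v2=B4 v3=B4 downbeat M3
bar 1: v0=A3 v1=E4 v2=A4 v3=A4 downbeat P8
bar 2: v0=B3 v1=B4 v2=F4 v3=F4 downbeat TT
bar 3: v0=C4 v1=E4 v2=C5 v3=G4 downbeat P5
bar 4: v0=D4 v1=D5 v2=C5 v3=D5 downbeat P8
bar 5: v0=F3 v1=D4 v2=F4 v3=F4 downbeat P8
bar 6: v0=G3 v1=G4 v2=B4 v3=B4 downbeat M3
  -> R5 @ bar 0 tick 0 v(0, 2): opens on M3
  -> R5 @ bar 0 tick 0 v(0, 3): opens on M3
  -> R1 @ bar 1 tick 0 v(2, 3): B4/B4 P1 -> A4/A4 P1 similar
  -> R1 @ bar 2 tick 0 v(2, 3): A4/A4 P1 -> F4/F4 P1 similar
  -> R2 @ bar 2 tick 0 v(0, 1): A3/E4 P5 -> B3/B4 P8 similar
  -> R3 @ bar 2 tick 0 v(1, 2): B4 above F4
  -> R4 @ bar 2 tick 0 v(0, 2): B3/F4 TT untreated
  -> R4 @ bar 2 tick 0 v(0, 3): B3/F4 TT untreated
  -> R3 @ bar 2 tick 1 v(1, 2): B4 above F4
  -> R3 @ bar 2 tick 2 v(1, 2): B4 above F4
  -> R3 @ bar 2 tick 3 v(1, 2): B4 above F4
  -> R2 @ bar 3 tick 0 v(0, 2): B3/F4 TT -> C4/C5 P8 similar
  -> R2 @ bar 3 tick 0 v(0, 3): B3/F4 TT -> C4/G4 P5 similar
  -> R3 @ bar 3 tick 0 v(2, 3): C5 above G4
  -> R3 @ bar 3 tick 1 v(2, 3): C5 above G4
  -> R3 @ bar 3 tick 2 v(2, 3): C5 above G4
  -> R3 @ bar 3 tick 3 v(2, 3): C5 above G4
  -> R2 @ bar 4 tick 0 v(0, 1): C4/E4 M3 -> D4/D5 P8 similar
  -> R2 @ bar 4 tick 0 v(0, 3): C4/G4 P5 -> D4/D5 P8 similar
  -> R2 @ bar 4 tick 0 v(1, 3): E4/G4 m3 -> D5/D5 P1 similar
  -> R3 @ bar 4 tick 0 v(1, 2): D5 above C5
  -> R4 @ bar 4 tick 0 v(0, 2): D4/C5 m7 untreated
  -> R7 @ bar 4 tick 0 v(1,): E4->D5 leap 10st
  -> R3 @ bar 4 tick 1 v(1, 2): D5 above C5
  -> R3 @ bar 4 tick 2 v(1, 2): D5 above C5
  -> R3 @ bar 4 tick 3 v(1, 2): D5 above C5
  -> R1 @ bar 5 tick 0 v(0, 3): D4/D5 P8 -> F3/F4 P8 similar
  -> R2 @ bar 5 tick 0 v(0, 2): D4/C5 m7 -> F3/F4 P8 similar
  -> R2 @ bar 5 tick 0 v(2, 3): C5/D5 M2 -> F4/F4 P1 similar
  -> R8 @ bar 5 tick 0 v(0, 2): penult P8 not 3rd/6th
  -> R8 @ bar 5 tick 0 v(0, 3): penult P8 not 3rd/6th
  -> R1 @ bar 6 tick 0 v(2, 3): F4/F4 P1 -> B4/B4 P1 similar
  -> R2 @ bar 6 tick 0 v(0, 1): F3/D4 M6 -> G3/G4 P8 similar
  -> R7 @ bar 6 tick 0 v(2,): F4->B4 leap 6st
  -> R7 @ bar 6 tick 0 v(3,): F4->B4 leap 6st
  -> R6 @ bar 6 tick 3 v(0, 2): closes on M3
  -> R6 @ bar 6 tick 3 v(0, 3): closes on M3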